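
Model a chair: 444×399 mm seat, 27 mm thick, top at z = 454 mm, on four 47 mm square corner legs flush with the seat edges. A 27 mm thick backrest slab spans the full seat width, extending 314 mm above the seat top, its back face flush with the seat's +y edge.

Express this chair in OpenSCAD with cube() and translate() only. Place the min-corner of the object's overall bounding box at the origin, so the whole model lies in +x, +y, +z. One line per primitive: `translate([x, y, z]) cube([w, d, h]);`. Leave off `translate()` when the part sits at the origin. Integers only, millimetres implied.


translate([0, 0, 427]) cube([444, 399, 27]);
cube([47, 47, 427]);
translate([397, 0, 0]) cube([47, 47, 427]);
translate([0, 352, 0]) cube([47, 47, 427]);
translate([397, 352, 0]) cube([47, 47, 427]);
translate([0, 372, 454]) cube([444, 27, 314]);


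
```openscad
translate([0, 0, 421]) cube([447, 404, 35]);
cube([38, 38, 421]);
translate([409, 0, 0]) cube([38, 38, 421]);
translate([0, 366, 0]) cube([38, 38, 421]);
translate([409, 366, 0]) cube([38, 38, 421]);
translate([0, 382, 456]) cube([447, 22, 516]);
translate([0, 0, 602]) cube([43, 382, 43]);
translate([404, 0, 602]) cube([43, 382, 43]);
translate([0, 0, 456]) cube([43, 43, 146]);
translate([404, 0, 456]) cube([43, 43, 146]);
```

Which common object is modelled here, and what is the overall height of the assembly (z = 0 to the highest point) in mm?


A chair. The overall height is 972 mm.

A slab on four corner posts with a tall panel at the back — a chair. The seat slab sits at z = 421 with thickness 35, and the 516 mm backrest starts at the seat top, so the overall height is 421 + 35 + 516 = 972 mm.


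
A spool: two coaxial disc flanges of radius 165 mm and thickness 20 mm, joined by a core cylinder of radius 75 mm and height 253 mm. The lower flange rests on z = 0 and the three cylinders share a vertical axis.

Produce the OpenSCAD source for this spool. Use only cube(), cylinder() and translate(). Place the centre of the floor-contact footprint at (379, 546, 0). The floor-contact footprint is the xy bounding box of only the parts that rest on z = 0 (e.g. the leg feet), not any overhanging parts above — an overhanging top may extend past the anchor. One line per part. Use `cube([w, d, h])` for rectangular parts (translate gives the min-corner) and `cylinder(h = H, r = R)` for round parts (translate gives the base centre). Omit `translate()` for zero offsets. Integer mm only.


translate([379, 546, 0]) cylinder(h = 20, r = 165);
translate([379, 546, 20]) cylinder(h = 253, r = 75);
translate([379, 546, 273]) cylinder(h = 20, r = 165);


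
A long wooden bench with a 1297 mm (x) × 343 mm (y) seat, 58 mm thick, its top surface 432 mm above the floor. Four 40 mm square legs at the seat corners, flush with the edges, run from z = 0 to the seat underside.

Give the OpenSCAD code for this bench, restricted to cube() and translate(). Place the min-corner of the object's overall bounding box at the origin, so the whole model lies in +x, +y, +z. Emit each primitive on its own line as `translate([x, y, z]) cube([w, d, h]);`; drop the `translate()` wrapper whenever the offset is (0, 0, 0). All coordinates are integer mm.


// leg_h = 432 − 58 = 374
translate([0, 0, 374]) cube([1297, 343, 58]);
cube([40, 40, 374]);
translate([0, 303, 0]) cube([40, 40, 374]);
translate([1257, 0, 0]) cube([40, 40, 374]);
translate([1257, 303, 0]) cube([40, 40, 374]);


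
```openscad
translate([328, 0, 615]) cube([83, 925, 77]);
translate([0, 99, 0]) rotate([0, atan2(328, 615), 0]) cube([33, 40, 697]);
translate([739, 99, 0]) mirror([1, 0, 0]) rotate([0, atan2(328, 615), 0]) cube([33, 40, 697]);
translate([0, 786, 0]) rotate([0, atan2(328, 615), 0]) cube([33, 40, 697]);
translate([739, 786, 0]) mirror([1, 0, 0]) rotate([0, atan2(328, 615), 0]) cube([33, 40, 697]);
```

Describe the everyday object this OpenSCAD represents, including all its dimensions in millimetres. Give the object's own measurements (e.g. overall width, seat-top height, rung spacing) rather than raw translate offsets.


A sawhorse. A 83×925×77 mm beam (x, y, z) sits on two A-frame leg pairs. Each pair is two raked legs of 33×40 mm section (40 mm along y) splaying symmetrically in x. Each leg rises 615 mm vertically over 328 mm of horizontal reach and is 697 mm long along its own axis. Every leg's outer bottom edge rests on the floor and its outer top edge meets a bottom edge of the beam — the left legs (tilting toward +x) meet the beam's −x bottom edge, the right legs (their mirror images, tilting toward −x) meet its +x bottom edge — so the leg tops tuck under the beam, the beam's underside is 615 mm above the floor, and the feet are 739 mm apart outside-to-outside with the beam centred between them. The two leg pairs are set in 99 mm from either end of the beam.


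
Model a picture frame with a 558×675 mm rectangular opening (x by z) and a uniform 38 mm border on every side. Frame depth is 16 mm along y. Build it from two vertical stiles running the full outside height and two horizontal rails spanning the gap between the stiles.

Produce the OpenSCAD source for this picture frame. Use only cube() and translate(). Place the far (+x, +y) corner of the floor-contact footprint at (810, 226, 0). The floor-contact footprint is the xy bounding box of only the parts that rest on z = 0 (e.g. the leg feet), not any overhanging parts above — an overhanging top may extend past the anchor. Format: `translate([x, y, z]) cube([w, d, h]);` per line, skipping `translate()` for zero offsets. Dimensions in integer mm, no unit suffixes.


translate([176, 210, 0]) cube([38, 16, 751]);
translate([772, 210, 0]) cube([38, 16, 751]);
translate([214, 210, 0]) cube([558, 16, 38]);
translate([214, 210, 713]) cube([558, 16, 38]);


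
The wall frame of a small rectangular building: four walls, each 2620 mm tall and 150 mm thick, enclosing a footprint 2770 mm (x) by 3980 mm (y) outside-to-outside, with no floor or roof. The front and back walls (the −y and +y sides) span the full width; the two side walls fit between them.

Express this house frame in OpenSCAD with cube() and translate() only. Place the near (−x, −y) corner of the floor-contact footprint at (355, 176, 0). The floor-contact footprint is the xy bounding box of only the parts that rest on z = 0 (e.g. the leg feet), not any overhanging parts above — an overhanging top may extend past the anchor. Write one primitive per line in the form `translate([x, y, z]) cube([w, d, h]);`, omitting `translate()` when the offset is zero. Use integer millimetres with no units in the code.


translate([355, 176, 0]) cube([2770, 150, 2620]);
translate([355, 4006, 0]) cube([2770, 150, 2620]);
translate([355, 326, 0]) cube([150, 3680, 2620]);
translate([2975, 326, 0]) cube([150, 3680, 2620]);


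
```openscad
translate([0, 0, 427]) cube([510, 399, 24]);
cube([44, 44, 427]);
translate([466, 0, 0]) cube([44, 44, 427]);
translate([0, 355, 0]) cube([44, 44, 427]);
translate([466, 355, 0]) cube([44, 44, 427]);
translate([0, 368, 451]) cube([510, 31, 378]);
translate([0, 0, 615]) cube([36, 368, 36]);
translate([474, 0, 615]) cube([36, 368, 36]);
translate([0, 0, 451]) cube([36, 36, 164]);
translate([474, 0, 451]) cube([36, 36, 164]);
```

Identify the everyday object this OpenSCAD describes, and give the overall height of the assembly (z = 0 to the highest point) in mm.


A chair. The overall height is 829 mm.

A slab on four corner posts with a tall panel at the back — a chair. The seat slab sits at z = 427 with thickness 24, and the 378 mm backrest starts at the seat top, so the overall height is 427 + 24 + 378 = 829 mm.


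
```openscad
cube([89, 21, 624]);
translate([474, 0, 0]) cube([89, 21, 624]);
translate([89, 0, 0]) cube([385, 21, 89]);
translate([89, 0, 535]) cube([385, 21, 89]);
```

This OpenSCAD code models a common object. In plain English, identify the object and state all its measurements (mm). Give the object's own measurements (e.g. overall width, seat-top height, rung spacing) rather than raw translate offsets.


A rectangular picture frame lying in the x–z plane (depth along y). The opening is 385 mm wide (x) by 446 mm tall (z), surrounded by a border 89 mm wide on all four sides. The frame is 21 mm deep and is made of two full-height vertical stiles with two horizontal rails fitted between them.


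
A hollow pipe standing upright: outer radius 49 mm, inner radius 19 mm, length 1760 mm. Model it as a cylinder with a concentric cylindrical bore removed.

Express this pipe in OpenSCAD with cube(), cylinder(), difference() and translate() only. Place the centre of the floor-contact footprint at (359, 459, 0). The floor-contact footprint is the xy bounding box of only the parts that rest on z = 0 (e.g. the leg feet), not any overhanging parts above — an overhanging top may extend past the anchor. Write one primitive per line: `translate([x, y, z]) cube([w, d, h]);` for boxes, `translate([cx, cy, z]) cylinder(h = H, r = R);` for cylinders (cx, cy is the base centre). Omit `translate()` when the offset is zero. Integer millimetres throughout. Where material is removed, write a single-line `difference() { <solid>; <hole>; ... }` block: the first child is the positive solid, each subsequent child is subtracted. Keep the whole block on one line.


difference() { translate([359, 459, 0]) cylinder(h = 1760, r = 49); translate([359, 459, 0]) cylinder(h = 1760, r = 19); }


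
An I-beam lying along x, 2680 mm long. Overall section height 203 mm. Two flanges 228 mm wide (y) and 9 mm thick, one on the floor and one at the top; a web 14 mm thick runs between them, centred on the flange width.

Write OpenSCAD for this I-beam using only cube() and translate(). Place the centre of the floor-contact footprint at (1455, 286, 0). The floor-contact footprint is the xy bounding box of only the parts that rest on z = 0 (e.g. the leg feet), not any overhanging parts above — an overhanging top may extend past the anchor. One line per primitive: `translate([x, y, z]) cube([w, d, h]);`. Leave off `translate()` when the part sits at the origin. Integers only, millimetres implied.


translate([115, 172, 0]) cube([2680, 228, 9]);
translate([115, 279, 9]) cube([2680, 14, 185]);
translate([115, 172, 194]) cube([2680, 228, 9]);


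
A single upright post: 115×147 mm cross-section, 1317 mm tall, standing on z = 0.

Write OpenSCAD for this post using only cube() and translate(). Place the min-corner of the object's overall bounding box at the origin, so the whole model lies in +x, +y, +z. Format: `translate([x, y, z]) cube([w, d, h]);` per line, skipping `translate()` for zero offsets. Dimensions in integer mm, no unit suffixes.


cube([115, 147, 1317]);


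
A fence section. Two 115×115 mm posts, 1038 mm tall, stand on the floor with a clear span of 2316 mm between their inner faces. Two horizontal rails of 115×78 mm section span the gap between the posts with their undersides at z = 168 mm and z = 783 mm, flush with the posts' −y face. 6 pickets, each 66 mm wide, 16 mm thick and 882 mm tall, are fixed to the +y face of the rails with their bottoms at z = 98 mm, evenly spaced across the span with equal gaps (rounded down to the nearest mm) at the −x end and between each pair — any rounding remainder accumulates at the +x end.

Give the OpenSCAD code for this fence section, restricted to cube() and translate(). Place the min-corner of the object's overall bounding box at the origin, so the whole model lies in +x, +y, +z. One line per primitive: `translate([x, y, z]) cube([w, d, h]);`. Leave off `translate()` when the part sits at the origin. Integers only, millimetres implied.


cube([115, 115, 1038]);
translate([2431, 0, 0]) cube([115, 115, 1038]);
translate([115, 0, 168]) cube([2316, 115, 78]);
translate([115, 0, 783]) cube([2316, 115, 78]);
translate([389, 115, 98]) cube([66, 16, 882]);
translate([729, 115, 98]) cube([66, 16, 882]);
translate([1069, 115, 98]) cube([66, 16, 882]);
translate([1409, 115, 98]) cube([66, 16, 882]);
translate([1749, 115, 98]) cube([66, 16, 882]);
translate([2089, 115, 98]) cube([66, 16, 882]);


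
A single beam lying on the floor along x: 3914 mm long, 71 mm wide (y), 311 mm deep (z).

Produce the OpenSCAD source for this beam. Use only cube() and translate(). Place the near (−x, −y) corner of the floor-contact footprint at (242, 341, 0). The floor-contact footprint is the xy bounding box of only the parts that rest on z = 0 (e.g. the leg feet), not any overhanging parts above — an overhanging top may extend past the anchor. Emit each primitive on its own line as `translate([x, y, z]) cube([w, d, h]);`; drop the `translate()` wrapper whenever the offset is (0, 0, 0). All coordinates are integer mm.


translate([242, 341, 0]) cube([3914, 71, 311]);


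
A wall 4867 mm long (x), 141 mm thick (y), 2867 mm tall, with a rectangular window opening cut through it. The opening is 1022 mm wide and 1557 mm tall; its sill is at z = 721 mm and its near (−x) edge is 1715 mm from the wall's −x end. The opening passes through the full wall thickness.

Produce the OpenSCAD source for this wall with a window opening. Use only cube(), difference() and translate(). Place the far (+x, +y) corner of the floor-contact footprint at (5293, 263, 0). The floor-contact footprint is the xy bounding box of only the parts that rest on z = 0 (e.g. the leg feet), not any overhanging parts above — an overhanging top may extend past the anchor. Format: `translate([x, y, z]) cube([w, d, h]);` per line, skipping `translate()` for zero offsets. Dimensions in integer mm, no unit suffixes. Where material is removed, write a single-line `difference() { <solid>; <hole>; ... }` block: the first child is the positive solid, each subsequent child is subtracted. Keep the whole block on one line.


difference() { translate([426, 122, 0]) cube([4867, 141, 2867]); translate([2141, 122, 721]) cube([1022, 141, 1557]); }


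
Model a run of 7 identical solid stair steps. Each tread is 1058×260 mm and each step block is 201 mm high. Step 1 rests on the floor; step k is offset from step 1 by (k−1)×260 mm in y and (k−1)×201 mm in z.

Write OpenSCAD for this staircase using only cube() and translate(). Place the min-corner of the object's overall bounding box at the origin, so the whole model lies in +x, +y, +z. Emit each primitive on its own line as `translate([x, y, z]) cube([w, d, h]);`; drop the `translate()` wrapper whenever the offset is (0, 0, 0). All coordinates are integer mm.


cube([1058, 260, 201]);
translate([0, 260, 201]) cube([1058, 260, 201]);
translate([0, 520, 402]) cube([1058, 260, 201]);
translate([0, 780, 603]) cube([1058, 260, 201]);
translate([0, 1040, 804]) cube([1058, 260, 201]);
translate([0, 1300, 1005]) cube([1058, 260, 201]);
translate([0, 1560, 1206]) cube([1058, 260, 201]);


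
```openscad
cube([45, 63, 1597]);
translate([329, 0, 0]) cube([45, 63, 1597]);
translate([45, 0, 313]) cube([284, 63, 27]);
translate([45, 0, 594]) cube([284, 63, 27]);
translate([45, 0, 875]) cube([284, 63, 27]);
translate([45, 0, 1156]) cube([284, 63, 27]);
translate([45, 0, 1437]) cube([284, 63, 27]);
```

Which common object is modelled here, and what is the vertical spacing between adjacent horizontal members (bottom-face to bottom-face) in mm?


A ladder. The rung spacing is 281 mm.

Two tall 45×63 posts with 5 short bars between them — a ladder. Adjacent rungs sit at z = 313 and z = 594, so the spacing is 594 − 313 = 281 mm.


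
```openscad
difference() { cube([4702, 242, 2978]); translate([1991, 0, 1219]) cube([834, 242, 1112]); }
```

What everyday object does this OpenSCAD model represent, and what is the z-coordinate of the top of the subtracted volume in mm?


A wall with a window opening. The window head height is 2331 mm.

A wall with a rectangular opening subtracted — a window. Sill at z = 1219, opening 1112 mm tall, so the head is at 1219 + 1112 = 2331 mm.


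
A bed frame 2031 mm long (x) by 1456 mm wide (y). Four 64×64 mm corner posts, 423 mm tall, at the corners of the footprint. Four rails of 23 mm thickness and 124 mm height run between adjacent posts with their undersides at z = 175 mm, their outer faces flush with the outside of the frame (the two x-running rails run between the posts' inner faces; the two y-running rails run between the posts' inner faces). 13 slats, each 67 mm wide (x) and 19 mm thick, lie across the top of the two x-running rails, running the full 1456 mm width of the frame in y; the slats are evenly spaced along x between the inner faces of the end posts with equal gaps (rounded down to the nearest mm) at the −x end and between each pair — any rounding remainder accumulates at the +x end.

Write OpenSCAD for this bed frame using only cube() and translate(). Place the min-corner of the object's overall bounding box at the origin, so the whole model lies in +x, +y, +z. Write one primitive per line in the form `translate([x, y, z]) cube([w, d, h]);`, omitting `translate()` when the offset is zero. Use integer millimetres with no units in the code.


cube([64, 64, 423]);
translate([0, 1392, 0]) cube([64, 64, 423]);
translate([1967, 0, 0]) cube([64, 64, 423]);
translate([1967, 1392, 0]) cube([64, 64, 423]);
translate([64, 0, 175]) cube([1903, 23, 124]);
translate([64, 1433, 175]) cube([1903, 23, 124]);
translate([0, 64, 175]) cube([23, 1328, 124]);
translate([2008, 64, 175]) cube([23, 1328, 124]);
translate([137, 0, 299]) cube([67, 1456, 19]);
translate([277, 0, 299]) cube([67, 1456, 19]);
translate([417, 0, 299]) cube([67, 1456, 19]);
translate([557, 0, 299]) cube([67, 1456, 19]);
translate([697, 0, 299]) cube([67, 1456, 19]);
translate([837, 0, 299]) cube([67, 1456, 19]);
translate([977, 0, 299]) cube([67, 1456, 19]);
translate([1117, 0, 299]) cube([67, 1456, 19]);
translate([1257, 0, 299]) cube([67, 1456, 19]);
translate([1397, 0, 299]) cube([67, 1456, 19]);
translate([1537, 0, 299]) cube([67, 1456, 19]);
translate([1677, 0, 299]) cube([67, 1456, 19]);
translate([1817, 0, 299]) cube([67, 1456, 19]);


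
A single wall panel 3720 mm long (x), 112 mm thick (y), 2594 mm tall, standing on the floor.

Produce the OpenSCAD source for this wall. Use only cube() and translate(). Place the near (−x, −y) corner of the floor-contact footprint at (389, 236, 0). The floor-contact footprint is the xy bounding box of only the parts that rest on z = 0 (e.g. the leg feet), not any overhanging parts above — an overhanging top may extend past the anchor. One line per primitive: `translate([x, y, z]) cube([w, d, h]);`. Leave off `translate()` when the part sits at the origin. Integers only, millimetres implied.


translate([389, 236, 0]) cube([3720, 112, 2594]);


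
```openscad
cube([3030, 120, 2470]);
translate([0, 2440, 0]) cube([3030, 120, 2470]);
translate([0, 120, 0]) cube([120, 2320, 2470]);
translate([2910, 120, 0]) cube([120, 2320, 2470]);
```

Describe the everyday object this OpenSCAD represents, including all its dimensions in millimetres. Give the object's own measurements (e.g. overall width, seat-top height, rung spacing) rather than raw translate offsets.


The wall frame of a small rectangular building: four walls, each 2470 mm tall and 120 mm thick, enclosing a footprint 3030 mm (x) by 2560 mm (y) outside-to-outside, with no floor or roof. The front and back walls (the −y and +y sides) span the full width; the two side walls fit between them.


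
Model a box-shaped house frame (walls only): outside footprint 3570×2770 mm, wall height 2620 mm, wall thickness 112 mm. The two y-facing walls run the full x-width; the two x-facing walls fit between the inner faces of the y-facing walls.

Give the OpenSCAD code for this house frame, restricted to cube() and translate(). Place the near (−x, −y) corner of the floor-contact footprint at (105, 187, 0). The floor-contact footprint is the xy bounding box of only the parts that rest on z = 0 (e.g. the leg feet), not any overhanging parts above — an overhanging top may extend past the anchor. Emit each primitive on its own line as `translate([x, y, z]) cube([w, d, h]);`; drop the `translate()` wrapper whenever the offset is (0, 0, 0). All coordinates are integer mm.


translate([105, 187, 0]) cube([3570, 112, 2620]);
translate([105, 2845, 0]) cube([3570, 112, 2620]);
translate([105, 299, 0]) cube([112, 2546, 2620]);
translate([3563, 299, 0]) cube([112, 2546, 2620]);


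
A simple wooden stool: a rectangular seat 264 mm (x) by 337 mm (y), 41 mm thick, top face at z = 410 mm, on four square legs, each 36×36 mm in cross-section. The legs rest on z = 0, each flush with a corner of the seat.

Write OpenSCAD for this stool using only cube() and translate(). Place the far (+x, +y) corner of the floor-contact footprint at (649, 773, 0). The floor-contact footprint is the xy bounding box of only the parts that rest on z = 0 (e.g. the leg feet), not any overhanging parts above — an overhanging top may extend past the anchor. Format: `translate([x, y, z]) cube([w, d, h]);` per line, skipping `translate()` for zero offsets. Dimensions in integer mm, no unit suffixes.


translate([385, 436, 369]) cube([264, 337, 41]);
translate([385, 436, 0]) cube([36, 36, 369]);
translate([613, 436, 0]) cube([36, 36, 369]);
translate([385, 737, 0]) cube([36, 36, 369]);
translate([613, 737, 0]) cube([36, 36, 369]);


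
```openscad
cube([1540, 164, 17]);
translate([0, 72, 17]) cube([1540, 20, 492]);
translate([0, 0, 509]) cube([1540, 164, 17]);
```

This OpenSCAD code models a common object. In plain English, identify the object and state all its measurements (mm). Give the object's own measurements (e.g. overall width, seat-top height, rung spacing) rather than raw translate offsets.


An I-beam lying along x, 1540 mm long. Overall section height 526 mm. Two flanges 164 mm wide (y) and 17 mm thick, one on the floor and one at the top; a web 20 mm thick runs between them, centred on the flange width.


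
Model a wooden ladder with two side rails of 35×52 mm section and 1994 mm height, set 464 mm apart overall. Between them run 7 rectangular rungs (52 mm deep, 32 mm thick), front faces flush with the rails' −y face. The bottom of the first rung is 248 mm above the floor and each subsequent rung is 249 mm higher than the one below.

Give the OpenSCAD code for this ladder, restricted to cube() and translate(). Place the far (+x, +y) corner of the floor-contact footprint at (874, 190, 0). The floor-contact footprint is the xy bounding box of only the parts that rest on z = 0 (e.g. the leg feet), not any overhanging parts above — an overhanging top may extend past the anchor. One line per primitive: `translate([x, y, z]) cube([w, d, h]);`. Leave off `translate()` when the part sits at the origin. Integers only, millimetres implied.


// rung span = 464 - 2*35 = 394
// rung[k] z = 248 + k*249
translate([410, 138, 0]) cube([35, 52, 1994]);
translate([839, 138, 0]) cube([35, 52, 1994]);
translate([445, 138, 248]) cube([394, 52, 32]);
translate([445, 138, 497]) cube([394, 52, 32]);
translate([445, 138, 746]) cube([394, 52, 32]);
translate([445, 138, 995]) cube([394, 52, 32]);
translate([445, 138, 1244]) cube([394, 52, 32]);
translate([445, 138, 1493]) cube([394, 52, 32]);
translate([445, 138, 1742]) cube([394, 52, 32]);


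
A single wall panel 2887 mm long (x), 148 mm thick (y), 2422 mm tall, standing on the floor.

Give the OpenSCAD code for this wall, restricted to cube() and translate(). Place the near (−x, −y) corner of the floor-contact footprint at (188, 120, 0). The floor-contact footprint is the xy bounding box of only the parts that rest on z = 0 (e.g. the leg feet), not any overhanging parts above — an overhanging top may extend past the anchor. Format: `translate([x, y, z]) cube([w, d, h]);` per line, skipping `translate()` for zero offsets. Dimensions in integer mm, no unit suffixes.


translate([188, 120, 0]) cube([2887, 148, 2422]);


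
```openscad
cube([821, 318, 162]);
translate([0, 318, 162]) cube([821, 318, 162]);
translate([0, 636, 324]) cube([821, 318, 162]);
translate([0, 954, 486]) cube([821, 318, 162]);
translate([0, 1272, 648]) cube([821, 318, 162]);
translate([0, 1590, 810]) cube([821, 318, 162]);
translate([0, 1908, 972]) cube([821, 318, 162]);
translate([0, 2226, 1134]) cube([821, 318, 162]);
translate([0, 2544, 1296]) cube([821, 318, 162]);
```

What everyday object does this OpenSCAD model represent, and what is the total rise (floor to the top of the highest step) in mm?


A staircase. The total rise is 1458 mm.

9 identical blocks, each offset up and back from the previous — a staircase. Each step is 162 mm tall and there are 9 of them, so the total rise is 9 × 162 = 1458 mm.


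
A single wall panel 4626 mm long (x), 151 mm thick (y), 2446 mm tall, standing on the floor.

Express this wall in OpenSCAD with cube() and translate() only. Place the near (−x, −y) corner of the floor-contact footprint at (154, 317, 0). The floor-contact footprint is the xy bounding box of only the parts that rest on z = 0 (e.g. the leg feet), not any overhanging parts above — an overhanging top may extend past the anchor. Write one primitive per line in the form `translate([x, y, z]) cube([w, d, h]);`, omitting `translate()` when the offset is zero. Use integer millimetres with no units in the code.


translate([154, 317, 0]) cube([4626, 151, 2446]);


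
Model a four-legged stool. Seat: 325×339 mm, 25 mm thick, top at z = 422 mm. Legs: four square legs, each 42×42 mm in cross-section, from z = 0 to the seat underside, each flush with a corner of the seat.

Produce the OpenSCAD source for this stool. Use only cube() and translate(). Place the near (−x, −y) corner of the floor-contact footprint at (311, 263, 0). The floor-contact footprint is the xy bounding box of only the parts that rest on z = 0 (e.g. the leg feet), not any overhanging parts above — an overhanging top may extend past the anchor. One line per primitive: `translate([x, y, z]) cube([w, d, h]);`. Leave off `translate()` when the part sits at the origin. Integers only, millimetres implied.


// leg_h = 422 - 25 = 397
translate([311, 263, 397]) cube([325, 339, 25]);
translate([311, 263, 0]) cube([42, 42, 397]);
translate([594, 263, 0]) cube([42, 42, 397]);
translate([311, 560, 0]) cube([42, 42, 397]);
translate([594, 560, 0]) cube([42, 42, 397]);


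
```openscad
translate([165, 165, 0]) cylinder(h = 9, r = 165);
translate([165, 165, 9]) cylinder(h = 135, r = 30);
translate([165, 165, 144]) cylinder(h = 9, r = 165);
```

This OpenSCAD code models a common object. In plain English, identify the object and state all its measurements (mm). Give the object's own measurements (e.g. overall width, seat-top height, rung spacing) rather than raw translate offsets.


A spool: two coaxial disc flanges of radius 165 mm and thickness 9 mm, joined by a core cylinder of radius 30 mm and height 135 mm. The lower flange rests on z = 0 and the three cylinders share a vertical axis.


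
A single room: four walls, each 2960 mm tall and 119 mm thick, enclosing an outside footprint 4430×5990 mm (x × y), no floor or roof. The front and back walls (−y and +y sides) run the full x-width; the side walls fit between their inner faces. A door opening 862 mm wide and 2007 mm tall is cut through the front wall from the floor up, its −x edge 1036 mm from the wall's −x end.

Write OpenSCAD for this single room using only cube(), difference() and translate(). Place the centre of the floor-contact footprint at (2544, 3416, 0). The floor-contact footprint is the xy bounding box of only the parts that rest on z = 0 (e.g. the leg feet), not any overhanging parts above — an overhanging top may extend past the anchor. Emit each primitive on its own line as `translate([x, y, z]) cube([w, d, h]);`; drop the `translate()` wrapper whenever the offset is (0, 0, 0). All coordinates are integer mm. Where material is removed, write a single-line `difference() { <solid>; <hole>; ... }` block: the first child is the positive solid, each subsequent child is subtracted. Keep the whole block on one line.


difference() { translate([329, 421, 0]) cube([4430, 119, 2960]); translate([1365, 421, 0]) cube([862, 119, 2007]); }
translate([329, 6292, 0]) cube([4430, 119, 2960]);
translate([329, 540, 0]) cube([119, 5752, 2960]);
translate([4640, 540, 0]) cube([119, 5752, 2960]);


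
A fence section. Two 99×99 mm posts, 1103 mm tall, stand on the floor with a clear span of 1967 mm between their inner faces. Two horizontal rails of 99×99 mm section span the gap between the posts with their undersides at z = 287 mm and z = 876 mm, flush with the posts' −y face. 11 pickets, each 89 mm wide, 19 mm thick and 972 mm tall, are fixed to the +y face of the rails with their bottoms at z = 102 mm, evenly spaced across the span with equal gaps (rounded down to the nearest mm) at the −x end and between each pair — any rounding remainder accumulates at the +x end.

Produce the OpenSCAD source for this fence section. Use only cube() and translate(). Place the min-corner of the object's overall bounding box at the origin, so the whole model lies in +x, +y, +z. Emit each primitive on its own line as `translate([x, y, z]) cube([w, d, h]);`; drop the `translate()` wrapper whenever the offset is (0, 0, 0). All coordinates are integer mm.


cube([99, 99, 1103]);
translate([2066, 0, 0]) cube([99, 99, 1103]);
translate([99, 0, 287]) cube([1967, 99, 99]);
translate([99, 0, 876]) cube([1967, 99, 99]);
translate([181, 99, 102]) cube([89, 19, 972]);
translate([352, 99, 102]) cube([89, 19, 972]);
translate([523, 99, 102]) cube([89, 19, 972]);
translate([694, 99, 102]) cube([89, 19, 972]);
translate([865, 99, 102]) cube([89, 19, 972]);
translate([1036, 99, 102]) cube([89, 19, 972]);
translate([1207, 99, 102]) cube([89, 19, 972]);
translate([1378, 99, 102]) cube([89, 19, 972]);
translate([1549, 99, 102]) cube([89, 19, 972]);
translate([1720, 99, 102]) cube([89, 19, 972]);
translate([1891, 99, 102]) cube([89, 19, 972]);


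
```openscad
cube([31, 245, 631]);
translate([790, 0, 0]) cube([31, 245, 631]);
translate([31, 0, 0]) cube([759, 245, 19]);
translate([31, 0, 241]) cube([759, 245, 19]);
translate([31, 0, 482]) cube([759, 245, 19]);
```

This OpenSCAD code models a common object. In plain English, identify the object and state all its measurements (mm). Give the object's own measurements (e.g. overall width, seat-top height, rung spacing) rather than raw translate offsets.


An open bookshelf. Two side panels, each 31 mm thick, 245 mm deep and 631 mm tall, stand 821 mm apart (outside-to-outside). Between them sit 3 shelves, each 19 mm thick and 245 mm deep, spanning the full gap between the sides. The bottom shelf rests on the floor (its underside at z = 0) and the clear gap between one shelf's top and the next shelf's underside is 222 mm.


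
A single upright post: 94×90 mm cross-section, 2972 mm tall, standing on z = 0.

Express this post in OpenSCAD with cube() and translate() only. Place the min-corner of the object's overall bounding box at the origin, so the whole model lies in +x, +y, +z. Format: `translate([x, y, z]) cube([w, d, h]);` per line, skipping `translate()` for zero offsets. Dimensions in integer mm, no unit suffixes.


cube([94, 90, 2972]);


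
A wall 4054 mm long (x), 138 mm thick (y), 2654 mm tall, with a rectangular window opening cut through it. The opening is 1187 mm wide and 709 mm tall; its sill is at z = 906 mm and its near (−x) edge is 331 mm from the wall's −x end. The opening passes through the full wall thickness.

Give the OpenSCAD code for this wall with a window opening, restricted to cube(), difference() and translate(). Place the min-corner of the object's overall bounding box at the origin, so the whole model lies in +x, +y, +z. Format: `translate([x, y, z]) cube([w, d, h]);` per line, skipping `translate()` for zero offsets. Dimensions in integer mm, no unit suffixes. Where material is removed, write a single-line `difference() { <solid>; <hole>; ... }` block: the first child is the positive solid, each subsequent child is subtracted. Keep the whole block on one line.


difference() { cube([4054, 138, 2654]); translate([331, 0, 906]) cube([1187, 138, 709]); }


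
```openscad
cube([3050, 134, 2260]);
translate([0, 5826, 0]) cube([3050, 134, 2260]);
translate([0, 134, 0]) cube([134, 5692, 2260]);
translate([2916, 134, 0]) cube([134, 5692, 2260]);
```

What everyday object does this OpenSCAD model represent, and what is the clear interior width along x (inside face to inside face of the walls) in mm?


A house (or room) frame. The interior width is 2782 mm.

Four 2260 mm walls enclosing a rectangle with no floor or roof — a room or house frame. Outside width is 3050 mm and wall thickness is 134 mm, so the interior width is 3050 − 2 × 134 = 2782 mm.


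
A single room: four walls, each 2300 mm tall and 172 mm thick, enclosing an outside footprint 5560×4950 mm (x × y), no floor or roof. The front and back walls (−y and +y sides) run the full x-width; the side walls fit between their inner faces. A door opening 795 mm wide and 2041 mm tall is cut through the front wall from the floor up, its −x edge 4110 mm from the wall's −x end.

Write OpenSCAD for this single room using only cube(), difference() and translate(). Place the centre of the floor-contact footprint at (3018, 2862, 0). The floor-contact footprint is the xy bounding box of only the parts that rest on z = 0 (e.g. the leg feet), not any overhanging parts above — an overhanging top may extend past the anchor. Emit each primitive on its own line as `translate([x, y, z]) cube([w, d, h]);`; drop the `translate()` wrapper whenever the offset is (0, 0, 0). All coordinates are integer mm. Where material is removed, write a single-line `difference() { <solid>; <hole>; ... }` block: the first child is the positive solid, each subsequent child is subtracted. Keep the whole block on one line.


difference() { translate([238, 387, 0]) cube([5560, 172, 2300]); translate([4348, 387, 0]) cube([795, 172, 2041]); }
translate([238, 5165, 0]) cube([5560, 172, 2300]);
translate([238, 559, 0]) cube([172, 4606, 2300]);
translate([5626, 559, 0]) cube([172, 4606, 2300]);


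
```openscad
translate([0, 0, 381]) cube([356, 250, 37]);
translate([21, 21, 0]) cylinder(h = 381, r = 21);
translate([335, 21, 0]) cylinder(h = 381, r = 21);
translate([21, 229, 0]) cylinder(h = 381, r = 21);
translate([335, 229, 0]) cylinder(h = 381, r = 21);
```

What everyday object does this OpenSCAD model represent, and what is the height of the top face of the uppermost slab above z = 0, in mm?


A stool. The seat height is 418 mm.

A 356×250×37 slab at z = 381 on four corner cylinders — a stool. The seat top is 381 + 37 = 418 mm.


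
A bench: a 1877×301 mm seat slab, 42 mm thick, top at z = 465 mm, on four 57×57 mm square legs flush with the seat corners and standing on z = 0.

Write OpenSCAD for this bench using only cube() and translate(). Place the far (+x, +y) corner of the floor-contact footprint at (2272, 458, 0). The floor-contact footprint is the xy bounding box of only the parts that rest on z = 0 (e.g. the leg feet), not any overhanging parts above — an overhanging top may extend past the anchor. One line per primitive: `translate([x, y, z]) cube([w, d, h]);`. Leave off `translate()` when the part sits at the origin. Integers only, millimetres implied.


translate([395, 157, 423]) cube([1877, 301, 42]);
translate([395, 157, 0]) cube([57, 57, 423]);
translate([395, 401, 0]) cube([57, 57, 423]);
translate([2215, 157, 0]) cube([57, 57, 423]);
translate([2215, 401, 0]) cube([57, 57, 423]);


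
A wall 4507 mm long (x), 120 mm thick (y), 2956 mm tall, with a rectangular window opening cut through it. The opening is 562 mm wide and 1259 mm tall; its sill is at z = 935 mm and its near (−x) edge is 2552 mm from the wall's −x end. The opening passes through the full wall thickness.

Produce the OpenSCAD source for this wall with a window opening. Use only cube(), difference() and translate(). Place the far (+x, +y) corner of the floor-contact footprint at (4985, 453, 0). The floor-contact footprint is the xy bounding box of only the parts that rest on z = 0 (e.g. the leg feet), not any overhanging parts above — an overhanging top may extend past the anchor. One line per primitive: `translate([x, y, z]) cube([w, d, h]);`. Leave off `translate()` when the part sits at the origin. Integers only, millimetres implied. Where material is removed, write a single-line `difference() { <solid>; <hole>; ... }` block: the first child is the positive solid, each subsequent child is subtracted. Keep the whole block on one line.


difference() { translate([478, 333, 0]) cube([4507, 120, 2956]); translate([3030, 333, 935]) cube([562, 120, 1259]); }


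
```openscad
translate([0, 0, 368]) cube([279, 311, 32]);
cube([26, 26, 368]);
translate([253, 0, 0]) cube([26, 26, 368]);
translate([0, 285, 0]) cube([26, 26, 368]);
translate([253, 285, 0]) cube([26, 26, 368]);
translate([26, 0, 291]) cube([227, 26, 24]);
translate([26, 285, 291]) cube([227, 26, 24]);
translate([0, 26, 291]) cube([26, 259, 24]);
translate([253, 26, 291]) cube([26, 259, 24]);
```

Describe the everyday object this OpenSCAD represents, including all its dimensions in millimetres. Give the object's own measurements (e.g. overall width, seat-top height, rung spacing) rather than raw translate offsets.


A simple wooden stool: a rectangular seat 279 mm (x) by 311 mm (y), 32 mm thick, top face at z = 400 mm, on four square legs, each 26×26 mm in cross-section. The legs rest on z = 0, each flush with a corner of the seat. Four stretchers, 26 mm wide and 24 mm tall, connect adjacent legs with their undersides at z = 291 mm, each running between the inner faces of the legs it joins and aligned with the legs' outer faces on the other axis.


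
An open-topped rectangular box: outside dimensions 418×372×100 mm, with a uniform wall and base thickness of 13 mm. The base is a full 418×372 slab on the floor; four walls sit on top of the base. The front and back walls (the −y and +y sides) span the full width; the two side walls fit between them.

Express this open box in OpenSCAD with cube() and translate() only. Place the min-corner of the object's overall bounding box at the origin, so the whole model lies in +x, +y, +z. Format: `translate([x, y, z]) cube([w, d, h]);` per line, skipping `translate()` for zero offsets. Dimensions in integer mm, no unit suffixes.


cube([418, 372, 13]);
translate([0, 0, 13]) cube([418, 13, 87]);
translate([0, 359, 13]) cube([418, 13, 87]);
translate([0, 13, 13]) cube([13, 346, 87]);
translate([405, 13, 13]) cube([13, 346, 87]);


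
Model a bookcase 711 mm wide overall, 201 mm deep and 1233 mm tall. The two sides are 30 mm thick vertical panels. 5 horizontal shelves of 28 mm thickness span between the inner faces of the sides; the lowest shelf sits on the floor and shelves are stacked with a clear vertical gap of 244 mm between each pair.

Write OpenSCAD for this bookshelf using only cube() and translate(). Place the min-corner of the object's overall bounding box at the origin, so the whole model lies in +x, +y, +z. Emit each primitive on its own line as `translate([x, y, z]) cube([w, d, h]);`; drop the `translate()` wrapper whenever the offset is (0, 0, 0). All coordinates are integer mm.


cube([30, 201, 1233]);
translate([681, 0, 0]) cube([30, 201, 1233]);
translate([30, 0, 0]) cube([651, 201, 28]);
translate([30, 0, 272]) cube([651, 201, 28]);
translate([30, 0, 544]) cube([651, 201, 28]);
translate([30, 0, 816]) cube([651, 201, 28]);
translate([30, 0, 1088]) cube([651, 201, 28]);


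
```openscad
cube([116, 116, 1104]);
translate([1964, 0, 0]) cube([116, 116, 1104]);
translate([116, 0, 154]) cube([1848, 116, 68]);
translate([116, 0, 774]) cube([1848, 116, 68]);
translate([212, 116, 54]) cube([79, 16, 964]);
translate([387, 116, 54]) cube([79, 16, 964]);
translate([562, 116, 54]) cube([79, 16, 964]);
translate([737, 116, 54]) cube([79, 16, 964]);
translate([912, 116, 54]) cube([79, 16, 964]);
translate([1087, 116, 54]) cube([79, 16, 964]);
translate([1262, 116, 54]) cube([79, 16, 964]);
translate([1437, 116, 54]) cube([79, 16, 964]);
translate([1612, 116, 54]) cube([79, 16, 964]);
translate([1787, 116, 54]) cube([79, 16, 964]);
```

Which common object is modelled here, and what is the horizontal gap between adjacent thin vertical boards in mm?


A fence section. The picket gap is 96 mm.

Two posts, two rails, 10 pickets — a fence section. Span 1848 mm holds 10 pickets of 79 mm with 11 equal gaps: ⌊(1848 − 10·79) / 11⌋ = 96 mm.
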